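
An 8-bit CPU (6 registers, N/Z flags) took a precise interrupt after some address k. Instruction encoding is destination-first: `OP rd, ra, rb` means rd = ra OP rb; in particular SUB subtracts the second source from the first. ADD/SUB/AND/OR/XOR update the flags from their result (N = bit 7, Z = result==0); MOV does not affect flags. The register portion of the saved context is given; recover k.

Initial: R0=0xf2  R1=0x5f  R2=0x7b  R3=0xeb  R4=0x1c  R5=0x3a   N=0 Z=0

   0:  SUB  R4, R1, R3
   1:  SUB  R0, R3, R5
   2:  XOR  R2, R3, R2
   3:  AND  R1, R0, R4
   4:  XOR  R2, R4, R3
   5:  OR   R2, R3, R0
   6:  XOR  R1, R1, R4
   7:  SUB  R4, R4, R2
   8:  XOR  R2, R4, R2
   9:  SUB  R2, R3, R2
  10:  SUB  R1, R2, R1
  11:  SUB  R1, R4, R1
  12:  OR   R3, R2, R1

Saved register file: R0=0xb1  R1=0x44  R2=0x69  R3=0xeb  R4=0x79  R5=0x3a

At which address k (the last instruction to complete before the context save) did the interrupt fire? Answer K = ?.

K = 9

after  0: R0=0xf2 R1=0x5f R2=0x7b R3=0xeb R4=0x74 R5=0x3a  N=0 Z=0
after  1: R0=0xb1 R1=0x5f R2=0x7b R3=0xeb R4=0x74 R5=0x3a  N=1 Z=0
after  2: R0=0xb1 R1=0x5f R2=0x90 R3=0xeb R4=0x74 R5=0x3a  N=1 Z=0
after  3: R0=0xb1 R1=0x30 R2=0x90 R3=0xeb R4=0x74 R5=0x3a  N=0 Z=0
after  4: R0=0xb1 R1=0x30 R2=0x9f R3=0xeb R4=0x74 R5=0x3a  N=1 Z=0
after  5: R0=0xb1 R1=0x30 R2=0xfb R3=0xeb R4=0x74 R5=0x3a  N=1 Z=0
after  6: R0=0xb1 R1=0x44 R2=0xfb R3=0xeb R4=0x74 R5=0x3a  N=0 Z=0
after  7: R0=0xb1 R1=0x44 R2=0xfb R3=0xeb R4=0x79 R5=0x3a  N=0 Z=0
after  8: R0=0xb1 R1=0x44 R2=0x82 R3=0xeb R4=0x79 R5=0x3a  N=1 Z=0
after  9: R0=0xb1 R1=0x44 R2=0x69 R3=0xeb R4=0x79 R5=0x3a  N=0 Z=0
-- IRQ taken; context saved, return-PC = 10 --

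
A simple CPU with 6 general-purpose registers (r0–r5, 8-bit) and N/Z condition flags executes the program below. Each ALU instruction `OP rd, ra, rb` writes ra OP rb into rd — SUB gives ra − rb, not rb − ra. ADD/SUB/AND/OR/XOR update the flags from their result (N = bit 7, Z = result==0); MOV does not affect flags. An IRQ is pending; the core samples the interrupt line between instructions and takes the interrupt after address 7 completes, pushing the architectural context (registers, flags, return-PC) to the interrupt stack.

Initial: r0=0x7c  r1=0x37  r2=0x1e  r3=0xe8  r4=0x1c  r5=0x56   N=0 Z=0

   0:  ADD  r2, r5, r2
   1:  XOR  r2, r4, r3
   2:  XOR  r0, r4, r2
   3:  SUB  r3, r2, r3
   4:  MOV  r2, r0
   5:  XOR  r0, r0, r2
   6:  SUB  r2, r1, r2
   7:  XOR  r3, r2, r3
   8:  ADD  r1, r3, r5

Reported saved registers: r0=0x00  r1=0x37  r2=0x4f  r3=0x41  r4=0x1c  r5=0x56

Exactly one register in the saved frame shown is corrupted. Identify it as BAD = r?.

after  0: r0=0x7c r1=0x37 r2=0x74 r3=0xe8 r4=0x1c r5=0x56  N=0 Z=0
after  1: r0=0x7c r1=0x37 r2=0xf4 r3=0xe8 r4=0x1c r5=0x56  N=1 Z=0
after  2: r0=0xe8 r1=0x37 r2=0xf4 r3=0xe8 r4=0x1c r5=0x56  N=1 Z=0
after  3: r0=0xe8 r1=0x37 r2=0xf4 r3=0x0c r4=0x1c r5=0x56  N=0 Z=0
after  4: r0=0xe8 r1=0x37 r2=0xe8 r3=0x0c r4=0x1c r5=0x56  N=0 Z=0
after  5: r0=0x00 r1=0x37 r2=0xe8 r3=0x0c r4=0x1c r5=0x56  N=0 Z=1
after  6: r0=0x00 r1=0x37 r2=0x4f r3=0x0c r4=0x1c r5=0x56  N=0 Z=0
after  7: r0=0x00 r1=0x37 r2=0x4f r3=0x43 r4=0x1c r5=0x56  N=0 Z=0
-- IRQ taken; context saved, return-PC = 8 --
mismatch: r3: reported 0x41 vs actual 0x43

BAD = r3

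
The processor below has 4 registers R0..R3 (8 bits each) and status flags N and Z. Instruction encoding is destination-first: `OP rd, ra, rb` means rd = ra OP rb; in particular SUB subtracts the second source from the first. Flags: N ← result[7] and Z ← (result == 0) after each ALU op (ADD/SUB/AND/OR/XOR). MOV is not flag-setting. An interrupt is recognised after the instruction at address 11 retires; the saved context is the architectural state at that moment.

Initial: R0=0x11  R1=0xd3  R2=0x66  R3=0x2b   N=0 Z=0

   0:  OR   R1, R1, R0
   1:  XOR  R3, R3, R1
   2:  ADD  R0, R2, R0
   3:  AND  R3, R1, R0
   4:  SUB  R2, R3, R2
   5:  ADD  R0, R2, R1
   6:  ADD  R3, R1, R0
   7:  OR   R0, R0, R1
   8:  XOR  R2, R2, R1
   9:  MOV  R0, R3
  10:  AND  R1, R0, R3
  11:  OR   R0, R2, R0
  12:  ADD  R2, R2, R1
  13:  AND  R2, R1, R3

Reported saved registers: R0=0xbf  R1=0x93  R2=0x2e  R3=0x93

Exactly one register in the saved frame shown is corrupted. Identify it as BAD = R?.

after  0: R0=0x11 R1=0xd3 R2=0x66 R3=0x2b  N=1 Z=0
after  1: R0=0x11 R1=0xd3 R2=0x66 R3=0xf8  N=1 Z=0
after  2: R0=0x77 R1=0xd3 R2=0x66 R3=0xf8  N=0 Z=0
after  3: R0=0x77 R1=0xd3 R2=0x66 R3=0x53  N=0 Z=0
after  4: R0=0x77 R1=0xd3 R2=0xed R3=0x53  N=1 Z=0
after  5: R0=0xc0 R1=0xd3 R2=0xed R3=0x53  N=1 Z=0
after  6: R0=0xc0 R1=0xd3 R2=0xed R3=0x93  N=1 Z=0
after  7: R0=0xd3 R1=0xd3 R2=0xed R3=0x93  N=1 Z=0
after  8: R0=0xd3 R1=0xd3 R2=0x3e R3=0x93  N=0 Z=0
after  9: R0=0x93 R1=0xd3 R2=0x3e R3=0x93  N=0 Z=0
after 10: R0=0x93 R1=0x93 R2=0x3e R3=0x93  N=1 Z=0
after 11: R0=0xbf R1=0x93 R2=0x3e R3=0x93  N=1 Z=0
-- IRQ taken; context saved, return-PC = 12 --
mismatch: R2: reported 0x2e vs actual 0x3e

BAD = R2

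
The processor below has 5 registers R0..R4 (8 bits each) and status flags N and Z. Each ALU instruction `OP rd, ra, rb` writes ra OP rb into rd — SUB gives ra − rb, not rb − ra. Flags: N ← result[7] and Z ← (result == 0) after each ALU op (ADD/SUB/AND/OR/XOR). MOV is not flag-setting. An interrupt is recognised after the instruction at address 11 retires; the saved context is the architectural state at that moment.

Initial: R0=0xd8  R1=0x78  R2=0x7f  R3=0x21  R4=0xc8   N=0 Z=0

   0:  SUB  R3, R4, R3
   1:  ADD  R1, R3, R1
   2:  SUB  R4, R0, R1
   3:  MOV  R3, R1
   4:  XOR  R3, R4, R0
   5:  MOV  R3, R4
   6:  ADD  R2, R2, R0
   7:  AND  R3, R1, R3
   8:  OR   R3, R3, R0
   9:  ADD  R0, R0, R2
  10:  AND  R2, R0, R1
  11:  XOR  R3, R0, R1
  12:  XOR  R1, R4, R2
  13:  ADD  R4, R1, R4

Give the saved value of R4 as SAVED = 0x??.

SAVED = 0xb9

after  0: R0=0xd8 R1=0x78 R2=0x7f R3=0xa7 R4=0xc8  N=1 Z=0
after  1: R0=0xd8 R1=0x1f R2=0x7f R3=0xa7 R4=0xc8  N=0 Z=0
after  2: R0=0xd8 R1=0x1f R2=0x7f R3=0xa7 R4=0xb9  N=1 Z=0
after  3: R0=0xd8 R1=0x1f R2=0x7f R3=0x1f R4=0xb9  N=1 Z=0
after  4: R0=0xd8 R1=0x1f R2=0x7f R3=0x61 R4=0xb9  N=0 Z=0
after  5: R0=0xd8 R1=0x1f R2=0x7f R3=0xb9 R4=0xb9  N=0 Z=0
after  6: R0=0xd8 R1=0x1f R2=0x57 R3=0xb9 R4=0xb9  N=0 Z=0
after  7: R0=0xd8 R1=0x1f R2=0x57 R3=0x19 R4=0xb9  N=0 Z=0
after  8: R0=0xd8 R1=0x1f R2=0x57 R3=0xd9 R4=0xb9  N=1 Z=0
after  9: R0=0x2f R1=0x1f R2=0x57 R3=0xd9 R4=0xb9  N=0 Z=0
after 10: R0=0x2f R1=0x1f R2=0x0f R3=0xd9 R4=0xb9  N=0 Z=0
after 11: R0=0x2f R1=0x1f R2=0x0f R3=0x30 R4=0xb9  N=0 Z=0
-- IRQ taken; context saved, return-PC = 12 --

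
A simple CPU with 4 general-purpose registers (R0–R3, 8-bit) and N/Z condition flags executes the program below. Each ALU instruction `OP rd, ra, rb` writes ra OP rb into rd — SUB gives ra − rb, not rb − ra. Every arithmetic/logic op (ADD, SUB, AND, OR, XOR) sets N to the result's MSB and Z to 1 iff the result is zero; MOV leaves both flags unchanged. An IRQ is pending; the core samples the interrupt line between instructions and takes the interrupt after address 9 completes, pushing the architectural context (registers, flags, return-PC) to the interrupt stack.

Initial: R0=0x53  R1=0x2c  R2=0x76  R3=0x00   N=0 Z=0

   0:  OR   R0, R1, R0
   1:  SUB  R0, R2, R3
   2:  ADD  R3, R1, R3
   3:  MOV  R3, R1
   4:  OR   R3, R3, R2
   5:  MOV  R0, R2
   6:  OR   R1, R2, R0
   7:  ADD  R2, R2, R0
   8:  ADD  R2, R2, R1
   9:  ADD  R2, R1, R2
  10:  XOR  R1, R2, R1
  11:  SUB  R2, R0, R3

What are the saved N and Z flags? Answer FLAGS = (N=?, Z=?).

after  0: R0=0x7f R1=0x2c R2=0x76 R3=0x00  N=0 Z=0
after  1: R0=0x76 R1=0x2c R2=0x76 R3=0x00  N=0 Z=0
after  2: R0=0x76 R1=0x2c R2=0x76 R3=0x2c  N=0 Z=0
after  3: R0=0x76 R1=0x2c R2=0x76 R3=0x2c  N=0 Z=0
after  4: R0=0x76 R1=0x2c R2=0x76 R3=0x7e  N=0 Z=0
after  5: R0=0x76 R1=0x2c R2=0x76 R3=0x7e  N=0 Z=0
after  6: R0=0x76 R1=0x76 R2=0x76 R3=0x7e  N=0 Z=0
after  7: R0=0x76 R1=0x76 R2=0xec R3=0x7e  N=1 Z=0
after  8: R0=0x76 R1=0x76 R2=0x62 R3=0x7e  N=0 Z=0
after  9: R0=0x76 R1=0x76 R2=0xd8 R3=0x7e  N=1 Z=0
-- IRQ taken; context saved, return-PC = 10 --

FLAGS = (N=1, Z=0)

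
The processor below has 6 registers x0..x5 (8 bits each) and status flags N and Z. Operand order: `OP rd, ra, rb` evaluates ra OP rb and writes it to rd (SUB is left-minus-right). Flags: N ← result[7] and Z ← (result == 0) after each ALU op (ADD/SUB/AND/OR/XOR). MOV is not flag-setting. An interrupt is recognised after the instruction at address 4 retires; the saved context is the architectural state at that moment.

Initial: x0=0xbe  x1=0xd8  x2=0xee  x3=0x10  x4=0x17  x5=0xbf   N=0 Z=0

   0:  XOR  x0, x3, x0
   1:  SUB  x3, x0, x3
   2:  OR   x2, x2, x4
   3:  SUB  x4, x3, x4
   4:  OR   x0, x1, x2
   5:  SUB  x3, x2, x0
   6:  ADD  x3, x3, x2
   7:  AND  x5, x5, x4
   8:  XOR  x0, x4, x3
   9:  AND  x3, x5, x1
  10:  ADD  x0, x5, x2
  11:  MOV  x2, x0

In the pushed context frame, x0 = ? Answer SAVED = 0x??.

SAVED = 0xff

after  0: x0=0xae x1=0xd8 x2=0xee x3=0x10 x4=0x17 x5=0xbf  N=1 Z=0
after  1: x0=0xae x1=0xd8 x2=0xee x3=0x9e x4=0x17 x5=0xbf  N=1 Z=0
after  2: x0=0xae x1=0xd8 x2=0xff x3=0x9e x4=0x17 x5=0xbf  N=1 Z=0
after  3: x0=0xae x1=0xd8 x2=0xff x3=0x9e x4=0x87 x5=0xbf  N=1 Z=0
after  4: x0=0xff x1=0xd8 x2=0xff x3=0x9e x4=0x87 x5=0xbf  N=1 Z=0
-- IRQ taken; context saved, return-PC = 5 --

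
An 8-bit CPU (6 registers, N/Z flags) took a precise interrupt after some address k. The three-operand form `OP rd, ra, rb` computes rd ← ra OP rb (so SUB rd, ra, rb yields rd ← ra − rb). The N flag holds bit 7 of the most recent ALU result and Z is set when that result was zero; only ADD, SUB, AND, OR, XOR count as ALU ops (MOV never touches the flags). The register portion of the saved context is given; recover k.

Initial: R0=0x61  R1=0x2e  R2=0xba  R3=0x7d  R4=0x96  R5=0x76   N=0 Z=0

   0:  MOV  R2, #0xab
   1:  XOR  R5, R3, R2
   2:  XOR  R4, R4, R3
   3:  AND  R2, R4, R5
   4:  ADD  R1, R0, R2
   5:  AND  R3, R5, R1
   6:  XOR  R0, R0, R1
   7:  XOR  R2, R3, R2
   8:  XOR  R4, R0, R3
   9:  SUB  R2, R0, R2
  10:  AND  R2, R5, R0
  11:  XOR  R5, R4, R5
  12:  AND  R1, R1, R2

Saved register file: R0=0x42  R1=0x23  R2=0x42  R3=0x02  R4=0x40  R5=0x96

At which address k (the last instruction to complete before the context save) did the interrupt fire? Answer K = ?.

K = 11

after  0: R0=0x61 R1=0x2e R2=0xab R3=0x7d R4=0x96 R5=0x76  N=0 Z=0
after  1: R0=0x61 R1=0x2e R2=0xab R3=0x7d R4=0x96 R5=0xd6  N=1 Z=0
after  2: R0=0x61 R1=0x2e R2=0xab R3=0x7d R4=0xeb R5=0xd6  N=1 Z=0
after  3: R0=0x61 R1=0x2e R2=0xc2 R3=0x7d R4=0xeb R5=0xd6  N=1 Z=0
after  4: R0=0x61 R1=0x23 R2=0xc2 R3=0x7d R4=0xeb R5=0xd6  N=0 Z=0
after  5: R0=0x61 R1=0x23 R2=0xc2 R3=0x02 R4=0xeb R5=0xd6  N=0 Z=0
after  6: R0=0x42 R1=0x23 R2=0xc2 R3=0x02 R4=0xeb R5=0xd6  N=0 Z=0
after  7: R0=0x42 R1=0x23 R2=0xc0 R3=0x02 R4=0xeb R5=0xd6  N=1 Z=0
after  8: R0=0x42 R1=0x23 R2=0xc0 R3=0x02 R4=0x40 R5=0xd6  N=0 Z=0
after  9: R0=0x42 R1=0x23 R2=0x82 R3=0x02 R4=0x40 R5=0xd6  N=1 Z=0
after 10: R0=0x42 R1=0x23 R2=0x42 R3=0x02 R4=0x40 R5=0xd6  N=0 Z=0
after 11: R0=0x42 R1=0x23 R2=0x42 R3=0x02 R4=0x40 R5=0x96  N=1 Z=0
-- IRQ taken; context saved, return-PC = 12 --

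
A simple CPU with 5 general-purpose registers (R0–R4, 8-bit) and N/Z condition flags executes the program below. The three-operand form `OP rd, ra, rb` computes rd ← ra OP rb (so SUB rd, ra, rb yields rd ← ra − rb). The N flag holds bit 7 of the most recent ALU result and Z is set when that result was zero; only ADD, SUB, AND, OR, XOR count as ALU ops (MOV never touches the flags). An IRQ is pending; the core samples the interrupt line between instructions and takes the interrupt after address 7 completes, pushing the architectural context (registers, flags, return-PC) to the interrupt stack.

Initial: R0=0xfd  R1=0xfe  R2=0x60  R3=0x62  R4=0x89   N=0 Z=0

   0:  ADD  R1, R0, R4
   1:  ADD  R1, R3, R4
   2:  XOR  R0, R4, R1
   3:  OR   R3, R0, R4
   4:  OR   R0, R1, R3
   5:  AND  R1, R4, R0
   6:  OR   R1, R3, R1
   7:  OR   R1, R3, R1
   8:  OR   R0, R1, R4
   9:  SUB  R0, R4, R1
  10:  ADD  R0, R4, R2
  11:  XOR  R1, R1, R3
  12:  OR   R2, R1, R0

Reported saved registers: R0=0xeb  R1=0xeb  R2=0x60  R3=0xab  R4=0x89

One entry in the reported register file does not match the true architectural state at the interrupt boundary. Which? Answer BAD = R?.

BAD = R3

after  0: R0=0xfd R1=0x86 R2=0x60 R3=0x62 R4=0x89  N=1 Z=0
after  1: R0=0xfd R1=0xeb R2=0x60 R3=0x62 R4=0x89  N=1 Z=0
after  2: R0=0x62 R1=0xeb R2=0x60 R3=0x62 R4=0x89  N=0 Z=0
after  3: R0=0x62 R1=0xeb R2=0x60 R3=0xeb R4=0x89  N=1 Z=0
after  4: R0=0xeb R1=0xeb R2=0x60 R3=0xeb R4=0x89  N=1 Z=0
after  5: R0=0xeb R1=0x89 R2=0x60 R3=0xeb R4=0x89  N=1 Z=0
after  6: R0=0xeb R1=0xeb R2=0x60 R3=0xeb R4=0x89  N=1 Z=0
after  7: R0=0xeb R1=0xeb R2=0x60 R3=0xeb R4=0x89  N=1 Z=0
-- IRQ taken; context saved, return-PC = 8 --
mismatch: R3: reported 0xab vs actual 0xeb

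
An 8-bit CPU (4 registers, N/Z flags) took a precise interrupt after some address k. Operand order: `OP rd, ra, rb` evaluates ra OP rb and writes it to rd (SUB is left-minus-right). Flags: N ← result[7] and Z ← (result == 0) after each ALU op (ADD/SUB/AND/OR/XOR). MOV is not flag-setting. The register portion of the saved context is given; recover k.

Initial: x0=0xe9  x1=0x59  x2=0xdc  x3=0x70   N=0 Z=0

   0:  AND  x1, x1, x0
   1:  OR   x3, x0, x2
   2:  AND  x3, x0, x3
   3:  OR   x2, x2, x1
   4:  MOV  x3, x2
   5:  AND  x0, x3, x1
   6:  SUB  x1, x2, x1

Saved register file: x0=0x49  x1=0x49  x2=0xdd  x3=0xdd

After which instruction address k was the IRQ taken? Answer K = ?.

after  0: x0=0xe9 x1=0x49 x2=0xdc x3=0x70  N=0 Z=0
after  1: x0=0xe9 x1=0x49 x2=0xdc x3=0xfd  N=1 Z=0
after  2: x0=0xe9 x1=0x49 x2=0xdc x3=0xe9  N=1 Z=0
after  3: x0=0xe9 x1=0x49 x2=0xdd x3=0xe9  N=1 Z=0
after  4: x0=0xe9 x1=0x49 x2=0xdd x3=0xdd  N=1 Z=0
after  5: x0=0x49 x1=0x49 x2=0xdd x3=0xdd  N=0 Z=0
-- IRQ taken; context saved, return-PC = 6 --

K = 5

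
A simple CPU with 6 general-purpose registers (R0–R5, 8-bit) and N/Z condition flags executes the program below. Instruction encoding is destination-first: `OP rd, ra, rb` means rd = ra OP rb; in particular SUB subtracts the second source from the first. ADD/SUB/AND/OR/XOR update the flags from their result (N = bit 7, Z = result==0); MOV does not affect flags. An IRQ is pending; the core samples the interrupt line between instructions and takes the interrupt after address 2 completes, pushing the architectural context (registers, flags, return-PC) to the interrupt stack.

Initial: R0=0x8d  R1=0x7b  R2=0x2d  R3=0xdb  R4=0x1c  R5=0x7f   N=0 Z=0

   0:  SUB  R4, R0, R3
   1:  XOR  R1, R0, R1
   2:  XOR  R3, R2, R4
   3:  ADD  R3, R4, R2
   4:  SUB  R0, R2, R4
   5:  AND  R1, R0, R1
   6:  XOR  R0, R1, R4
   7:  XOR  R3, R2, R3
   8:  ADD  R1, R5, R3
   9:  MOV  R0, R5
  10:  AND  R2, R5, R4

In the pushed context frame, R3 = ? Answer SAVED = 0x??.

SAVED = 0x9f

after  0: R0=0x8d R1=0x7b R2=0x2d R3=0xdb R4=0xb2 R5=0x7f  N=1 Z=0
after  1: R0=0x8d R1=0xf6 R2=0x2d R3=0xdb R4=0xb2 R5=0x7f  N=1 Z=0
after  2: R0=0x8d R1=0xf6 R2=0x2d R3=0x9f R4=0xb2 R5=0x7f  N=1 Z=0
-- IRQ taken; context saved, return-PC = 3 --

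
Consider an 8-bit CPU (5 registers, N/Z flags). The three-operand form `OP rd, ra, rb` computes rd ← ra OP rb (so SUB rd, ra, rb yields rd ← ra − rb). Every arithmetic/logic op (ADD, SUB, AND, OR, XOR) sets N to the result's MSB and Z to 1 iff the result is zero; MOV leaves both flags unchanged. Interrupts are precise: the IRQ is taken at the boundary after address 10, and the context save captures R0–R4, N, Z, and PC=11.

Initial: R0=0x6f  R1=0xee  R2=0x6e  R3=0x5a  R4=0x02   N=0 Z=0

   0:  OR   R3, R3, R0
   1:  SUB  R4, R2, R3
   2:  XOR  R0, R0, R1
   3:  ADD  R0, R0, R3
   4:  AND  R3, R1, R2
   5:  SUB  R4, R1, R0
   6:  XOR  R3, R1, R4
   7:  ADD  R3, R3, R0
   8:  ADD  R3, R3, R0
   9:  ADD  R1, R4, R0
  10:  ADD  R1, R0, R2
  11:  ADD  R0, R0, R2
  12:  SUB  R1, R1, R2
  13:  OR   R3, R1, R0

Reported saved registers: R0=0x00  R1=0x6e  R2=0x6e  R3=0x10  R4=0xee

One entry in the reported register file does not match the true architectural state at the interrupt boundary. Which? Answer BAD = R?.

BAD = R3

after  0: R0=0x6f R1=0xee R2=0x6e R3=0x7f R4=0x02  N=0 Z=0
after  1: R0=0x6f R1=0xee R2=0x6e R3=0x7f R4=0xef  N=1 Z=0
after  2: R0=0x81 R1=0xee R2=0x6e R3=0x7f R4=0xef  N=1 Z=0
after  3: R0=0x00 R1=0xee R2=0x6e R3=0x7f R4=0xef  N=0 Z=1
after  4: R0=0x00 R1=0xee R2=0x6e R3=0x6e R4=0xef  N=0 Z=0
after  5: R0=0x00 R1=0xee R2=0x6e R3=0x6e R4=0xee  N=1 Z=0
after  6: R0=0x00 R1=0xee R2=0x6e R3=0x00 R4=0xee  N=0 Z=1
after  7: R0=0x00 R1=0xee R2=0x6e R3=0x00 R4=0xee  N=0 Z=1
after  8: R0=0x00 R1=0xee R2=0x6e R3=0x00 R4=0xee  N=0 Z=1
after  9: R0=0x00 R1=0xee R2=0x6e R3=0x00 R4=0xee  N=1 Z=0
after 10: R0=0x00 R1=0x6e R2=0x6e R3=0x00 R4=0xee  N=0 Z=0
-- IRQ taken; context saved, return-PC = 11 --
mismatch: R3: reported 0x10 vs actual 0x00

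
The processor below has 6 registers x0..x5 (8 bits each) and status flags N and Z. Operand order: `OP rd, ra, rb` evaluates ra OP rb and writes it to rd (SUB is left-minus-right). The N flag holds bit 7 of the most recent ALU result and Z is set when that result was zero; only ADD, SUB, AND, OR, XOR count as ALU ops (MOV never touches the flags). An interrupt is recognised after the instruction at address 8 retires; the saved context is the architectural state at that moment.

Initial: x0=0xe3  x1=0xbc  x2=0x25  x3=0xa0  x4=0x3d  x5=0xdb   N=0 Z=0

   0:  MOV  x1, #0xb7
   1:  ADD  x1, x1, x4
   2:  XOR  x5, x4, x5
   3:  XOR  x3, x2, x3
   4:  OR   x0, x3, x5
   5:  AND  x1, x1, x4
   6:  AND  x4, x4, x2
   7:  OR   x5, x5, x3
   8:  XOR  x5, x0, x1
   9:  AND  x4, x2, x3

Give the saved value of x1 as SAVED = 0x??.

SAVED = 0x34

after  0: x0=0xe3 x1=0xb7 x2=0x25 x3=0xa0 x4=0x3d x5=0xdb  N=0 Z=0
after  1: x0=0xe3 x1=0xf4 x2=0x25 x3=0xa0 x4=0x3d x5=0xdb  N=1 Z=0
after  2: x0=0xe3 x1=0xf4 x2=0x25 x3=0xa0 x4=0x3d x5=0xe6  N=1 Z=0
after  3: x0=0xe3 x1=0xf4 x2=0x25 x3=0x85 x4=0x3d x5=0xe6  N=1 Z=0
after  4: x0=0xe7 x1=0xf4 x2=0x25 x3=0x85 x4=0x3d x5=0xe6  N=1 Z=0
after  5: x0=0xe7 x1=0x34 x2=0x25 x3=0x85 x4=0x3d x5=0xe6  N=0 Z=0
after  6: x0=0xe7 x1=0x34 x2=0x25 x3=0x85 x4=0x25 x5=0xe6  N=0 Z=0
after  7: x0=0xe7 x1=0x34 x2=0x25 x3=0x85 x4=0x25 x5=0xe7  N=1 Z=0
after  8: x0=0xe7 x1=0x34 x2=0x25 x3=0x85 x4=0x25 x5=0xd3  N=1 Z=0
-- IRQ taken; context saved, return-PC = 9 --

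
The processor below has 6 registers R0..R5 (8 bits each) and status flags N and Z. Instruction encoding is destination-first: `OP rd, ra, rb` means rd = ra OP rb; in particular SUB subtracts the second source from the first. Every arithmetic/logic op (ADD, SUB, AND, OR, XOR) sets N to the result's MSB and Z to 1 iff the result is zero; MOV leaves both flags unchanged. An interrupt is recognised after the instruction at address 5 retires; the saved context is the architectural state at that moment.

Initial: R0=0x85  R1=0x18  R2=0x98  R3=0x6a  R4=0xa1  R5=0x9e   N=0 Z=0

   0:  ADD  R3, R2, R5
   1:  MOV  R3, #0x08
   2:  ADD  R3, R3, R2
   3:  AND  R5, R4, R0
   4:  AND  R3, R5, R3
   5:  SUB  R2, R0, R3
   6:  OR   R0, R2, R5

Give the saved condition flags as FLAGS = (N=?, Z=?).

after  0: R0=0x85 R1=0x18 R2=0x98 R3=0x36 R4=0xa1 R5=0x9e  N=0 Z=0
after  1: R0=0x85 R1=0x18 R2=0x98 R3=0x08 R4=0xa1 R5=0x9e  N=0 Z=0
after  2: R0=0x85 R1=0x18 R2=0x98 R3=0xa0 R4=0xa1 R5=0x9e  N=1 Z=0
after  3: R0=0x85 R1=0x18 R2=0x98 R3=0xa0 R4=0xa1 R5=0x81  N=1 Z=0
after  4: R0=0x85 R1=0x18 R2=0x98 R3=0x80 R4=0xa1 R5=0x81  N=1 Z=0
after  5: R0=0x85 R1=0x18 R2=0x05 R3=0x80 R4=0xa1 R5=0x81  N=0 Z=0
-- IRQ taken; context saved, return-PC = 6 --

FLAGS = (N=0, Z=0)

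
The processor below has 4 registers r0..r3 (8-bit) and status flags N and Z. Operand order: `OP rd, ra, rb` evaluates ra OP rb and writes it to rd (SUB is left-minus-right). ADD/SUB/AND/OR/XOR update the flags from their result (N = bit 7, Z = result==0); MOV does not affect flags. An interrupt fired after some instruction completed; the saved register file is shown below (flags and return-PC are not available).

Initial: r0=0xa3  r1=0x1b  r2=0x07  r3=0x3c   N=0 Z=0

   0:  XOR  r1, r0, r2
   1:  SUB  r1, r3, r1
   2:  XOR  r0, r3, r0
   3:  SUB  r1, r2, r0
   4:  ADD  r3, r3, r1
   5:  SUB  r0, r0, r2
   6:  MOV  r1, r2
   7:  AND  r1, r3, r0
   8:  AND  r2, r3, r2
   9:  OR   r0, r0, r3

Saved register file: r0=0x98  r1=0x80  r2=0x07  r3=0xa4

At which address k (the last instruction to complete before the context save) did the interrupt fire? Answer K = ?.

K = 7

after  0: r0=0xa3 r1=0xa4 r2=0x07 r3=0x3c  N=1 Z=0
after  1: r0=0xa3 r1=0x98 r2=0x07 r3=0x3c  N=1 Z=0
after  2: r0=0x9f r1=0x98 r2=0x07 r3=0x3c  N=1 Z=0
after  3: r0=0x9f r1=0x68 r2=0x07 r3=0x3c  N=0 Z=0
after  4: r0=0x9f r1=0x68 r2=0x07 r3=0xa4  N=1 Z=0
after  5: r0=0x98 r1=0x68 r2=0x07 r3=0xa4  N=1 Z=0
after  6: r0=0x98 r1=0x07 r2=0x07 r3=0xa4  N=1 Z=0
after  7: r0=0x98 r1=0x80 r2=0x07 r3=0xa4  N=1 Z=0
-- IRQ taken; context saved, return-PC = 8 --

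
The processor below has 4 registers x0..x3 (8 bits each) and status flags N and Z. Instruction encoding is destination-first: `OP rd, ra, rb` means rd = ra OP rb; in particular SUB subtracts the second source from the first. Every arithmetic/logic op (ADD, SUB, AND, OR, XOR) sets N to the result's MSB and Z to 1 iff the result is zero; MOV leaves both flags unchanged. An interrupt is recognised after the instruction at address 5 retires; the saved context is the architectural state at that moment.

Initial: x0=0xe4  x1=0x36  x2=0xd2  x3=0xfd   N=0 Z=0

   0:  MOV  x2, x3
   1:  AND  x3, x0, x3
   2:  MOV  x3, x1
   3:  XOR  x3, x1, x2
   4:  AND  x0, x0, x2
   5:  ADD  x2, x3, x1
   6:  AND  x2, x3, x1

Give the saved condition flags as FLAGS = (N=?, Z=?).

FLAGS = (N=0, Z=0)

after  0: x0=0xe4 x1=0x36 x2=0xfd x3=0xfd  N=0 Z=0
after  1: x0=0xe4 x1=0x36 x2=0xfd x3=0xe4  N=1 Z=0
after  2: x0=0xe4 x1=0x36 x2=0xfd x3=0x36  N=1 Z=0
after  3: x0=0xe4 x1=0x36 x2=0xfd x3=0xcb  N=1 Z=0
after  4: x0=0xe4 x1=0x36 x2=0xfd x3=0xcb  N=1 Z=0
after  5: x0=0xe4 x1=0x36 x2=0x01 x3=0xcb  N=0 Z=0
-- IRQ taken; context saved, return-PC = 6 --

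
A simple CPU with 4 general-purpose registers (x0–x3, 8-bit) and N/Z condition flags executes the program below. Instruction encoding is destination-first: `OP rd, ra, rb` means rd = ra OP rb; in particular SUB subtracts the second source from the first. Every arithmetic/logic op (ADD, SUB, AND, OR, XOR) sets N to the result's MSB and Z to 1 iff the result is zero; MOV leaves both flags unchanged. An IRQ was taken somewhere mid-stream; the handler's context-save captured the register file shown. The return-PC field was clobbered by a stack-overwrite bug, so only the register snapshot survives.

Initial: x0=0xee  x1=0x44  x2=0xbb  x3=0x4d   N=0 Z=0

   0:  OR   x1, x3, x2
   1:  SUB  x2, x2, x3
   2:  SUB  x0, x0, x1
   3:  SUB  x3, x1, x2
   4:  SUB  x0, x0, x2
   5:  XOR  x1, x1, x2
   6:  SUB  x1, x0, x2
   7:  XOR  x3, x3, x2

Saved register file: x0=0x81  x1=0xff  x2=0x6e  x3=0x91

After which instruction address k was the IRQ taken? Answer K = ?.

after  0: x0=0xee x1=0xff x2=0xbb x3=0x4d  N=1 Z=0
after  1: x0=0xee x1=0xff x2=0x6e x3=0x4d  N=0 Z=0
after  2: x0=0xef x1=0xff x2=0x6e x3=0x4d  N=1 Z=0
after  3: x0=0xef x1=0xff x2=0x6e x3=0x91  N=1 Z=0
after  4: x0=0x81 x1=0xff x2=0x6e x3=0x91  N=1 Z=0
-- IRQ taken; context saved, return-PC = 5 --

K = 4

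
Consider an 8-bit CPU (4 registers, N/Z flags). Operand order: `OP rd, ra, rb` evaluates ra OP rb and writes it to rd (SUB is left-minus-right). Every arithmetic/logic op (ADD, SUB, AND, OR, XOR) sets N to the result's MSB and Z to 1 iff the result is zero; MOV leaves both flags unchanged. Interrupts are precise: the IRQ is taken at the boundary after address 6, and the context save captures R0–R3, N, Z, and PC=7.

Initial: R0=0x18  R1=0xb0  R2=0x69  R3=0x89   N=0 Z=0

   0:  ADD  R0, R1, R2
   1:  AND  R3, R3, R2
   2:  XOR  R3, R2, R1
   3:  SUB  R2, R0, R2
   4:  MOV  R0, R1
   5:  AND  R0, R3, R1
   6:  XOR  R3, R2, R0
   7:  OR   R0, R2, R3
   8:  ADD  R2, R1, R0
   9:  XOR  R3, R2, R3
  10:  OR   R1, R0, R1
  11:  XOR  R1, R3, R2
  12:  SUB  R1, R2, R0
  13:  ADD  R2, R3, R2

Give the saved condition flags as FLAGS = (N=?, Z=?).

after  0: R0=0x19 R1=0xb0 R2=0x69 R3=0x89  N=0 Z=0
after  1: R0=0x19 R1=0xb0 R2=0x69 R3=0x09  N=0 Z=0
after  2: R0=0x19 R1=0xb0 R2=0x69 R3=0xd9  N=1 Z=0
after  3: R0=0x19 R1=0xb0 R2=0xb0 R3=0xd9  N=1 Z=0
after  4: R0=0xb0 R1=0xb0 R2=0xb0 R3=0xd9  N=1 Z=0
after  5: R0=0x90 R1=0xb0 R2=0xb0 R3=0xd9  N=1 Z=0
after  6: R0=0x90 R1=0xb0 R2=0xb0 R3=0x20  N=0 Z=0
-- IRQ taken; context saved, return-PC = 7 --

FLAGS = (N=0, Z=0)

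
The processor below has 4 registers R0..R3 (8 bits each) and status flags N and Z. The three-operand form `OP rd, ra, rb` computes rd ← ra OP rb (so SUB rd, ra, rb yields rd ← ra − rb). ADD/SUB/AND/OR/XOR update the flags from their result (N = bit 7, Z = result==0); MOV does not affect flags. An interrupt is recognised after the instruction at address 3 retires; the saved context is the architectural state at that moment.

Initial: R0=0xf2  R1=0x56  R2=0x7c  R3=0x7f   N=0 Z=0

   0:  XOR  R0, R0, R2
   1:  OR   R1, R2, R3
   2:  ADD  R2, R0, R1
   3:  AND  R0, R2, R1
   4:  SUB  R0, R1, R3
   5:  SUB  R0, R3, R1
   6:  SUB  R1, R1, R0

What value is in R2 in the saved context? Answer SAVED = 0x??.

after  0: R0=0x8e R1=0x56 R2=0x7c R3=0x7f  N=1 Z=0
after  1: R0=0x8e R1=0x7f R2=0x7c R3=0x7f  N=0 Z=0
after  2: R0=0x8e R1=0x7f R2=0x0d R3=0x7f  N=0 Z=0
after  3: R0=0x0d R1=0x7f R2=0x0d R3=0x7f  N=0 Z=0
-- IRQ taken; context saved, return-PC = 4 --

SAVED = 0x0d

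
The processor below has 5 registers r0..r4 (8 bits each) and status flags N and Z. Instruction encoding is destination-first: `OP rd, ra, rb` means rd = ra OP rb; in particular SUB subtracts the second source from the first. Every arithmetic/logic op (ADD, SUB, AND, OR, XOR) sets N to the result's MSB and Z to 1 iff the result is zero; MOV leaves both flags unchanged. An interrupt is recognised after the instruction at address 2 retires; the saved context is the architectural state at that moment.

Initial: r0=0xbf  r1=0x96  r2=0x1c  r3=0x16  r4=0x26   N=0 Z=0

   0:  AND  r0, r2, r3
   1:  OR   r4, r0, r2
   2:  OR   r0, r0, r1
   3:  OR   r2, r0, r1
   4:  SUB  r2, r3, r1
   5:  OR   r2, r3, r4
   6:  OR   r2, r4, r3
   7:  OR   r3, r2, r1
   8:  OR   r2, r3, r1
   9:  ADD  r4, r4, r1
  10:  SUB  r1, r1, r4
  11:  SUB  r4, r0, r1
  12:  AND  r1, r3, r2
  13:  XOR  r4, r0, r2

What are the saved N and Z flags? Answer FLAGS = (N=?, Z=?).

FLAGS = (N=1, Z=0)

after  0: r0=0x14 r1=0x96 r2=0x1c r3=0x16 r4=0x26  N=0 Z=0
after  1: r0=0x14 r1=0x96 r2=0x1c r3=0x16 r4=0x1c  N=0 Z=0
after  2: r0=0x96 r1=0x96 r2=0x1c r3=0x16 r4=0x1c  N=1 Z=0
-- IRQ taken; context saved, return-PC = 3 --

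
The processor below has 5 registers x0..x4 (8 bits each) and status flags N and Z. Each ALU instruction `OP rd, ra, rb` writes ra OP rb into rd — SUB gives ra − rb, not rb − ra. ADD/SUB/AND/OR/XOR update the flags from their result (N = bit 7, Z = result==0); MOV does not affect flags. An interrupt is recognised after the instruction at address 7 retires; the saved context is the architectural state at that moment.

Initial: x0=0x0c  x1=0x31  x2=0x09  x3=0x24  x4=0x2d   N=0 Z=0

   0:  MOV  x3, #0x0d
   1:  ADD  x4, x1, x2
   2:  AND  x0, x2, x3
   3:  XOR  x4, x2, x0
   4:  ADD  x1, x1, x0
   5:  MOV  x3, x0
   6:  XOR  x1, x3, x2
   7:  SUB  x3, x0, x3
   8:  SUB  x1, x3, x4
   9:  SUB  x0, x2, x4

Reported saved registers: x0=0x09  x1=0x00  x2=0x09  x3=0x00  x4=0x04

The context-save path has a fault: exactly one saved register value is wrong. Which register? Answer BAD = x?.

BAD = x4

after  0: x0=0x0c x1=0x31 x2=0x09 x3=0x0d x4=0x2d  N=0 Z=0
after  1: x0=0x0c x1=0x31 x2=0x09 x3=0x0d x4=0x3a  N=0 Z=0
after  2: x0=0x09 x1=0x31 x2=0x09 x3=0x0d x4=0x3a  N=0 Z=0
after  3: x0=0x09 x1=0x31 x2=0x09 x3=0x0d x4=0x00  N=0 Z=1
after  4: x0=0x09 x1=0x3a x2=0x09 x3=0x0d x4=0x00  N=0 Z=0
after  5: x0=0x09 x1=0x3a x2=0x09 x3=0x09 x4=0x00  N=0 Z=0
after  6: x0=0x09 x1=0x00 x2=0x09 x3=0x09 x4=0x00  N=0 Z=1
after  7: x0=0x09 x1=0x00 x2=0x09 x3=0x00 x4=0x00  N=0 Z=1
-- IRQ taken; context saved, return-PC = 8 --
mismatch: x4: reported 0x04 vs actual 0x00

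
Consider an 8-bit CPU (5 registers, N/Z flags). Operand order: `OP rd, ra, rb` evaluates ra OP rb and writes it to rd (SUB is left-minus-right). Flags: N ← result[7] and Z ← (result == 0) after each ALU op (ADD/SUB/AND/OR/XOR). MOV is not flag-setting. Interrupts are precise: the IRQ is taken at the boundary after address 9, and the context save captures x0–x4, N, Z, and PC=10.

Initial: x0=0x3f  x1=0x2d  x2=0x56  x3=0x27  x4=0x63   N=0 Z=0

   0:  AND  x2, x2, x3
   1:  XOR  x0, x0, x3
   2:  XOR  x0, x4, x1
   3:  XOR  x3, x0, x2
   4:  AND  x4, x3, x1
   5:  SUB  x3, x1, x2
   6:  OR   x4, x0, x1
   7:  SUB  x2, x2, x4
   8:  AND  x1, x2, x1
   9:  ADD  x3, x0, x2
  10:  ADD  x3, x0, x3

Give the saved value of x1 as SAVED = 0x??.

after  0: x0=0x3f x1=0x2d x2=0x06 x3=0x27 x4=0x63  N=0 Z=0
after  1: x0=0x18 x1=0x2d x2=0x06 x3=0x27 x4=0x63  N=0 Z=0
after  2: x0=0x4e x1=0x2d x2=0x06 x3=0x27 x4=0x63  N=0 Z=0
after  3: x0=0x4e x1=0x2d x2=0x06 x3=0x48 x4=0x63  N=0 Z=0
after  4: x0=0x4e x1=0x2d x2=0x06 x3=0x48 x4=0x08  N=0 Z=0
after  5: x0=0x4e x1=0x2d x2=0x06 x3=0x27 x4=0x08  N=0 Z=0
after  6: x0=0x4e x1=0x2d x2=0x06 x3=0x27 x4=0x6f  N=0 Z=0
after  7: x0=0x4e x1=0x2d x2=0x97 x3=0x27 x4=0x6f  N=1 Z=0
after  8: x0=0x4e x1=0x05 x2=0x97 x3=0x27 x4=0x6f  N=0 Z=0
after  9: x0=0x4e x1=0x05 x2=0x97 x3=0xe5 x4=0x6f  N=1 Z=0
-- IRQ taken; context saved, return-PC = 10 --

SAVED = 0x05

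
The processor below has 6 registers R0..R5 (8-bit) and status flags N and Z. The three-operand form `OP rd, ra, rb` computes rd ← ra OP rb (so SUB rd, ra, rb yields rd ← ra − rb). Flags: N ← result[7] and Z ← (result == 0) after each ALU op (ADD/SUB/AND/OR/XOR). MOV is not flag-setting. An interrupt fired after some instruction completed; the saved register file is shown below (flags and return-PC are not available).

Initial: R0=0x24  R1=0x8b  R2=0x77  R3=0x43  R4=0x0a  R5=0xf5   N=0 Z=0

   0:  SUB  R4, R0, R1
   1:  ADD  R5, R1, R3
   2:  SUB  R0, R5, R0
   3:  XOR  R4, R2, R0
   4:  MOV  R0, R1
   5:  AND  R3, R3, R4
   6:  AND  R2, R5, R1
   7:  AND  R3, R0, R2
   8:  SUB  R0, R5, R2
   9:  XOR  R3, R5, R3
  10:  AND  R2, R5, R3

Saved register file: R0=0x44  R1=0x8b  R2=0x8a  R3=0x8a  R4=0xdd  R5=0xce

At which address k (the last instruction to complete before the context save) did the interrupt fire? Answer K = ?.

K = 8

after  0: R0=0x24 R1=0x8b R2=0x77 R3=0x43 R4=0x99 R5=0xf5  N=1 Z=0
after  1: R0=0x24 R1=0x8b R2=0x77 R3=0x43 R4=0x99 R5=0xce  N=1 Z=0
after  2: R0=0xaa R1=0x8b R2=0x77 R3=0x43 R4=0x99 R5=0xce  N=1 Z=0
after  3: R0=0xaa R1=0x8b R2=0x77 R3=0x43 R4=0xdd R5=0xce  N=1 Z=0
after  4: R0=0x8b R1=0x8b R2=0x77 R3=0x43 R4=0xdd R5=0xce  N=1 Z=0
after  5: R0=0x8b R1=0x8b R2=0x77 R3=0x41 R4=0xdd R5=0xce  N=0 Z=0
after  6: R0=0x8b R1=0x8b R2=0x8a R3=0x41 R4=0xdd R5=0xce  N=1 Z=0
after  7: R0=0x8b R1=0x8b R2=0x8a R3=0x8a R4=0xdd R5=0xce  N=1 Z=0
after  8: R0=0x44 R1=0x8b R2=0x8a R3=0x8a R4=0xdd R5=0xce  N=0 Z=0
-- IRQ taken; context saved, return-PC = 9 --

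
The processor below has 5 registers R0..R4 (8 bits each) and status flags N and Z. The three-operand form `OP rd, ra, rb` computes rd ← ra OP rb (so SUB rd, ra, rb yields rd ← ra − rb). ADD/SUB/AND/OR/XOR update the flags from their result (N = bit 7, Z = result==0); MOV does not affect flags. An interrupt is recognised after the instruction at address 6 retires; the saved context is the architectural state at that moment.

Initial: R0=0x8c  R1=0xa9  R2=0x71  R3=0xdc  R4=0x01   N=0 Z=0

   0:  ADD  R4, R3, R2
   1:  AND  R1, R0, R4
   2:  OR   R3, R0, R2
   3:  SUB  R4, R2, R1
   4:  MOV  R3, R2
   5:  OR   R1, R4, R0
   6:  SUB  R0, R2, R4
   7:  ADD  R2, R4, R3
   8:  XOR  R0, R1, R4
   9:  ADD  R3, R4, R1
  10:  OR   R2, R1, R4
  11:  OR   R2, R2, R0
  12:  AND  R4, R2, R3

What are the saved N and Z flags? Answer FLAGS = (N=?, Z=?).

after  0: R0=0x8c R1=0xa9 R2=0x71 R3=0xdc R4=0x4d  N=0 Z=0
after  1: R0=0x8c R1=0x0c R2=0x71 R3=0xdc R4=0x4d  N=0 Z=0
after  2: R0=0x8c R1=0x0c R2=0x71 R3=0xfd R4=0x4d  N=1 Z=0
after  3: R0=0x8c R1=0x0c R2=0x71 R3=0xfd R4=0x65  N=0 Z=0
after  4: R0=0x8c R1=0x0c R2=0x71 R3=0x71 R4=0x65  N=0 Z=0
after  5: R0=0x8c R1=0xed R2=0x71 R3=0x71 R4=0x65  N=1 Z=0
after  6: R0=0x0c R1=0xed R2=0x71 R3=0x71 R4=0x65  N=0 Z=0
-- IRQ taken; context saved, return-PC = 7 --

FLAGS = (N=0, Z=0)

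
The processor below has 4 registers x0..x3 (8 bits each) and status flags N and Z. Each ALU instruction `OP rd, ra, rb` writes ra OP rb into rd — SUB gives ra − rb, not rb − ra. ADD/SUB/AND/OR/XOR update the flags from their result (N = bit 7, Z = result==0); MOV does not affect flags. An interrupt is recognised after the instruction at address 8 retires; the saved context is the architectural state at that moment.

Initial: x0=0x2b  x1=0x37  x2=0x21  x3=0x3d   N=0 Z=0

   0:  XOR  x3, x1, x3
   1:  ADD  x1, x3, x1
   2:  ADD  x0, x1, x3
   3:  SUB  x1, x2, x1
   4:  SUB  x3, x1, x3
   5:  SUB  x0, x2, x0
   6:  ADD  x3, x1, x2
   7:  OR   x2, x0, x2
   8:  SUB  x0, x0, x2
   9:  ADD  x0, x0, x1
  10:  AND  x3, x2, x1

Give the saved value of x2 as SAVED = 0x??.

after  0: x0=0x2b x1=0x37 x2=0x21 x3=0x0a  N=0 Z=0
after  1: x0=0x2b x1=0x41 x2=0x21 x3=0x0a  N=0 Z=0
after  2: x0=0x4b x1=0x41 x2=0x21 x3=0x0a  N=0 Z=0
after  3: x0=0x4b x1=0xe0 x2=0x21 x3=0x0a  N=1 Z=0
after  4: x0=0x4b x1=0xe0 x2=0x21 x3=0xd6  N=1 Z=0
after  5: x0=0xd6 x1=0xe0 x2=0x21 x3=0xd6  N=1 Z=0
after  6: x0=0xd6 x1=0xe0 x2=0x21 x3=0x01  N=0 Z=0
after  7: x0=0xd6 x1=0xe0 x2=0xf7 x3=0x01  N=1 Z=0
after  8: x0=0xdf x1=0xe0 x2=0xf7 x3=0x01  N=1 Z=0
-- IRQ taken; context saved, return-PC = 9 --

SAVED = 0xf7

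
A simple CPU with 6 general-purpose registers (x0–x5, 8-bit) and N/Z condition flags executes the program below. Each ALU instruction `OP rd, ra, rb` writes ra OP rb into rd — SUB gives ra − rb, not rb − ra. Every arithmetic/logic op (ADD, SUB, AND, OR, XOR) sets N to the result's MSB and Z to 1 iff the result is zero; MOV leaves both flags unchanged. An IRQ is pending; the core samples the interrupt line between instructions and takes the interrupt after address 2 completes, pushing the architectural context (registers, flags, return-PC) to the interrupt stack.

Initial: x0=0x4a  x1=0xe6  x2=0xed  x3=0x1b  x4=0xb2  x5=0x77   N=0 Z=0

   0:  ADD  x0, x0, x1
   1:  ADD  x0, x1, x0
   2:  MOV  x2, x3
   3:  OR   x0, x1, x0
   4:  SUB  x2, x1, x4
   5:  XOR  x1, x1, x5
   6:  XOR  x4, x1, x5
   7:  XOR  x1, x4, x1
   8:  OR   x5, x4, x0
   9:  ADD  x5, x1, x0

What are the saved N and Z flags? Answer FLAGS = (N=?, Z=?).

FLAGS = (N=0, Z=0)

after  0: x0=0x30 x1=0xe6 x2=0xed x3=0x1b x4=0xb2 x5=0x77  N=0 Z=0
after  1: x0=0x16 x1=0xe6 x2=0xed x3=0x1b x4=0xb2 x5=0x77  N=0 Z=0
after  2: x0=0x16 x1=0xe6 x2=0x1b x3=0x1b x4=0xb2 x5=0x77  N=0 Z=0
-- IRQ taken; context saved, return-PC = 3 --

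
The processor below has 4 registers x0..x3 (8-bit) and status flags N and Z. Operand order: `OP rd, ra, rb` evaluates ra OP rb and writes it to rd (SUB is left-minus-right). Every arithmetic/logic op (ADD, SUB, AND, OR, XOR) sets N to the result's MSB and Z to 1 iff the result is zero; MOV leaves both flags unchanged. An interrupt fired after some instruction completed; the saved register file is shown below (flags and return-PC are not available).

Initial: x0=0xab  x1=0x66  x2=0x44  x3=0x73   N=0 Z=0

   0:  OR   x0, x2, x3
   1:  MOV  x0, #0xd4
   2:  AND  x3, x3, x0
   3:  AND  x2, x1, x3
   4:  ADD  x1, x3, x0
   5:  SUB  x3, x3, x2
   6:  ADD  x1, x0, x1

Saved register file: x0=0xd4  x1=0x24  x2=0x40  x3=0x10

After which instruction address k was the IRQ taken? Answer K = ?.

K = 5

after  0: x0=0x77 x1=0x66 x2=0x44 x3=0x73  N=0 Z=0
after  1: x0=0xd4 x1=0x66 x2=0x44 x3=0x73  N=0 Z=0
after  2: x0=0xd4 x1=0x66 x2=0x44 x3=0x50  N=0 Z=0
after  3: x0=0xd4 x1=0x66 x2=0x40 x3=0x50  N=0 Z=0
after  4: x0=0xd4 x1=0x24 x2=0x40 x3=0x50  N=0 Z=0
after  5: x0=0xd4 x1=0x24 x2=0x40 x3=0x10  N=0 Z=0
-- IRQ taken; context saved, return-PC = 6 --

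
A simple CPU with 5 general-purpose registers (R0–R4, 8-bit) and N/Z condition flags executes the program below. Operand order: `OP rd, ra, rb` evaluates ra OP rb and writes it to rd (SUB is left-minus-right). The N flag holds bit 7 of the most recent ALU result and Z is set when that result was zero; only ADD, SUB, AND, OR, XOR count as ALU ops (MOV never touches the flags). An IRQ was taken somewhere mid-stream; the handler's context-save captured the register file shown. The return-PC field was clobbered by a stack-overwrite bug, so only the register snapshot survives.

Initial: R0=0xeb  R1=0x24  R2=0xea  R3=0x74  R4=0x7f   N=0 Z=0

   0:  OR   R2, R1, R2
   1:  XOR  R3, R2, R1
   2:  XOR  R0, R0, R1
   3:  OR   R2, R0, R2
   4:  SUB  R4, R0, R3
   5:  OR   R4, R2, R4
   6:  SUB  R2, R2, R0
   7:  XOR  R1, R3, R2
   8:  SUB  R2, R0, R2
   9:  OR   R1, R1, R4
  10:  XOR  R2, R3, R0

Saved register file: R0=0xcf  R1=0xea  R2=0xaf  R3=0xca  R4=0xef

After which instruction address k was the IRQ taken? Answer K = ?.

K = 8

after  0: R0=0xeb R1=0x24 R2=0xee R3=0x74 R4=0x7f  N=1 Z=0
after  1: R0=0xeb R1=0x24 R2=0xee R3=0xca R4=0x7f  N=1 Z=0
after  2: R0=0xcf R1=0x24 R2=0xee R3=0xca R4=0x7f  N=1 Z=0
after  3: R0=0xcf R1=0x24 R2=0xef R3=0xca R4=0x7f  N=1 Z=0
after  4: R0=0xcf R1=0x24 R2=0xef R3=0xca R4=0x05  N=0 Z=0
after  5: R0=0xcf R1=0x24 R2=0xef R3=0xca R4=0xef  N=1 Z=0
after  6: R0=0xcf R1=0x24 R2=0x20 R3=0xca R4=0xef  N=0 Z=0
after  7: R0=0xcf R1=0xea R2=0x20 R3=0xca R4=0xef  N=1 Z=0
after  8: R0=0xcf R1=0xea R2=0xaf R3=0xca R4=0xef  N=1 Z=0
-- IRQ taken; context saved, return-PC = 9 --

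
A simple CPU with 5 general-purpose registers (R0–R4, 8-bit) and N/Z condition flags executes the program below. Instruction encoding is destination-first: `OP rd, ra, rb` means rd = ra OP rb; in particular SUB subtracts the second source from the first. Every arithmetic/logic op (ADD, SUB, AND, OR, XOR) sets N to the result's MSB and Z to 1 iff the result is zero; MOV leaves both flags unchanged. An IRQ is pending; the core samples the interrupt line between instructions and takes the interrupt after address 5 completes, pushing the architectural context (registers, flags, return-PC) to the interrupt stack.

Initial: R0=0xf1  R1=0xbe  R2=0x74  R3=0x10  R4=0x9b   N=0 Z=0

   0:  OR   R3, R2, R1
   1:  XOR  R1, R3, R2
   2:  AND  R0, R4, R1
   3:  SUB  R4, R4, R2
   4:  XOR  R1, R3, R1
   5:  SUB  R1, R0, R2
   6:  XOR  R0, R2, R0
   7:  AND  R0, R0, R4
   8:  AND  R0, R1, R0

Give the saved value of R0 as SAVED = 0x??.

SAVED = 0x8a

after  0: R0=0xf1 R1=0xbe R2=0x74 R3=0xfe R4=0x9b  N=1 Z=0
after  1: R0=0xf1 R1=0x8a R2=0x74 R3=0xfe R4=0x9b  N=1 Z=0
after  2: R0=0x8a R1=0x8a R2=0x74 R3=0xfe R4=0x9b  N=1 Z=0
after  3: R0=0x8a R1=0x8a R2=0x74 R3=0xfe R4=0x27  N=0 Z=0
after  4: R0=0x8a R1=0x74 R2=0x74 R3=0xfe R4=0x27  N=0 Z=0
after  5: R0=0x8a R1=0x16 R2=0x74 R3=0xfe R4=0x27  N=0 Z=0
-- IRQ taken; context saved, return-PC = 6 --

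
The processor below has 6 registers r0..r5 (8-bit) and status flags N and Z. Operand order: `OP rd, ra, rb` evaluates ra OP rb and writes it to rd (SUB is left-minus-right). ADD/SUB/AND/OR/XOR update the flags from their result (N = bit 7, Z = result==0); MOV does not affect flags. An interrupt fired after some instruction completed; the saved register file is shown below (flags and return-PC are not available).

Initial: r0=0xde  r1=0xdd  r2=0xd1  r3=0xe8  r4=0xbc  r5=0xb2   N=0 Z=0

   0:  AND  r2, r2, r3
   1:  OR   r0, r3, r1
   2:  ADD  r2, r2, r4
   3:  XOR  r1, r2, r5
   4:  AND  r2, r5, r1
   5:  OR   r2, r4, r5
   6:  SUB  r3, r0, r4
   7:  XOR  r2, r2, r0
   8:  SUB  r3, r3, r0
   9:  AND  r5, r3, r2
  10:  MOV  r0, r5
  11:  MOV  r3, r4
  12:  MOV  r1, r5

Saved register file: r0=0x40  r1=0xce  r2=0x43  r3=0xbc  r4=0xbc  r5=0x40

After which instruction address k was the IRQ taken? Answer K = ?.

after  0: r0=0xde r1=0xdd r2=0xc0 r3=0xe8 r4=0xbc r5=0xb2  N=1 Z=0
after  1: r0=0xfd r1=0xdd r2=0xc0 r3=0xe8 r4=0xbc r5=0xb2  N=1 Z=0
after  2: r0=0xfd r1=0xdd r2=0x7c r3=0xe8 r4=0xbc r5=0xb2  N=0 Z=0
after  3: r0=0xfd r1=0xce r2=0x7c r3=0xe8 r4=0xbc r5=0xb2  N=1 Z=0
after  4: r0=0xfd r1=0xce r2=0x82 r3=0xe8 r4=0xbc r5=0xb2  N=1 Z=0
after  5: r0=0xfd r1=0xce r2=0xbe r3=0xe8 r4=0xbc r5=0xb2  N=1 Z=0
after  6: r0=0xfd r1=0xce r2=0xbe r3=0x41 r4=0xbc r5=0xb2  N=0 Z=0
after  7: r0=0xfd r1=0xce r2=0x43 r3=0x41 r4=0xbc r5=0xb2  N=0 Z=0
after  8: r0=0xfd r1=0xce r2=0x43 r3=0x44 r4=0xbc r5=0xb2  N=0 Z=0
after  9: r0=0xfd r1=0xce r2=0x43 r3=0x44 r4=0xbc r5=0x40  N=0 Z=0
after 10: r0=0x40 r1=0xce r2=0x43 r3=0x44 r4=0xbc r5=0x40  N=0 Z=0
after 11: r0=0x40 r1=0xce r2=0x43 r3=0xbc r4=0xbc r5=0x40  N=0 Z=0
-- IRQ taken; context saved, return-PC = 12 --

K = 11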